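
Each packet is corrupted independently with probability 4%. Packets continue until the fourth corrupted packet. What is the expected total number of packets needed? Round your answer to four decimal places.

100.0000

Y = total packets until the fourth success; negative binomial with r=4, p=0.04.
E[Y] = r / p = 4 / 0.04 = 100.000000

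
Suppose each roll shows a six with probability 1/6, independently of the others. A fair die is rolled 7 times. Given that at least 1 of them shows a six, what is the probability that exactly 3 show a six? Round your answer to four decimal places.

0.1084

X ~ Binomial(7, 0.166667). Want P(X=3 | X≥1) = P(X=3) / P(X≥1).
P(X=3) = C(7,3)·0.166667^3·0.833333^4 = 0.078143
P(X≥1) = 1 − 0.279082 = 0.720918
Ratio = 0.078143 / 0.720918 = 0.108393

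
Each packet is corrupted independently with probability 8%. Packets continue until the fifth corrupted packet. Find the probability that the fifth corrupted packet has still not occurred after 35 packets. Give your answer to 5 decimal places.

0.85570

Needing more than 35 packets ⇔ fewer than 5 successes in the first 35. With X ~ Binomial(35, 0.08), P(Y > 35) = P(X ≤ 4).
  k=0: C(35,0)·0.08^0·0.92^35 = 0.0540224
  k=1: C(35,1)·0.08^1·0.92^34 = 0.1644160
  k=2: C(35,2)·0.08^2·0.92^33 = 0.2430498
  k=3: C(35,3)·0.08^3·0.92^32 = 0.2324824
  k=4: C(35,4)·0.08^4·0.92^31 = 0.1617269
P(X ≤ 4) = 0.8556975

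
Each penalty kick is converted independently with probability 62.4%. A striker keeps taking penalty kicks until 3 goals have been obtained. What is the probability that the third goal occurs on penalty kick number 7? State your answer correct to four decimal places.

Y = trial on which the third success occurs; negative binomial, r=3, p=0.624.
P(Y=7) = C(6,2) · p^3 · (1−p)^4
= 15 · 0.24297 · 0.019987 = 0.072844

0.0728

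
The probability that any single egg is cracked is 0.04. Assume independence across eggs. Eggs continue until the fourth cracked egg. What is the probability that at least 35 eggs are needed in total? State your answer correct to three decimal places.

0.954

Needing more than 34 eggs ⇔ fewer than 4 successes in the first 34. With X ~ Binomial(34, 0.04), P(Y > 34) = P(X ≤ 3).
  k=0: C(34,0)·0.04^0·0.96^34 = 0.24959
  k=1: C(34,1)·0.04^1·0.96^33 = 0.35358
  k=2: C(34,2)·0.04^2·0.96^32 = 0.24309
  k=3: C(34,3)·0.04^3·0.96^31 = 0.10804
P(X ≤ 3) = 0.95429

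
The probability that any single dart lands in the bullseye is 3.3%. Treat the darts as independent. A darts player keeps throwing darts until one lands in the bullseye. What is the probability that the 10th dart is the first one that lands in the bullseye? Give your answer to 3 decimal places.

Geometric (trials to first success), p = 0.033.
P(Y = 10) = (1−p)^9 · p = 0.73933 · 0.033 = 0.02440

0.024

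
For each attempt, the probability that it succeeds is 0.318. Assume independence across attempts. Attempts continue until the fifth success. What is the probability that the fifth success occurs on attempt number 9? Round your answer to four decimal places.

0.0492

Y = trial on which the fifth success occurs; negative binomial, r=5, p=0.318.
P(Y=9) = C(8,4) · p^5 · (1−p)^4
= 70 · 0.0032519 · 0.21634 = 0.049246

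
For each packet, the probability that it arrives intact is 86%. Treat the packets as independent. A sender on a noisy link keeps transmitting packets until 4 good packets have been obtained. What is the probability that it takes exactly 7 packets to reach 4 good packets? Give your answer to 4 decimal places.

Y = trial on which the fourth success occurs; negative binomial, r=4, p=0.86.
P(Y=7) = C(6,3) · p^4 · (1−p)^3
= 20 · 0.54701 · 0.002744 = 0.030020

0.0300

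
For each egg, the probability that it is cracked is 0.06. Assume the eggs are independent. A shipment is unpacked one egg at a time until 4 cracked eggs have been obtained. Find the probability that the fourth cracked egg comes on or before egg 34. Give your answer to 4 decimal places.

0.1446

Finishing within 34 eggs ⇔ at least 4 successes in the first 34. With X ~ Binomial(34, 0.06), P(Y ≤ 34) = 1 − P(X ≤ 3).
  k=0: C(34,0)·0.06^0·0.94^34 = 0.121996
  k=1: C(34,1)·0.06^1·0.94^33 = 0.264758
  k=2: C(34,2)·0.06^2·0.94^32 = 0.278841
  k=3: C(34,3)·0.06^3·0.94^31 = 0.189849
1 − 0.855445 = 0.144555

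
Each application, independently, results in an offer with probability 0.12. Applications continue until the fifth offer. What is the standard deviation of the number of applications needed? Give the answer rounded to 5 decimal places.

17.48015

Y = total applications until the fifth success; negative binomial with r=5, p=0.12.
SD(Y) = √[r(1−p)/p²] = √(305.5555556) = 17.4801475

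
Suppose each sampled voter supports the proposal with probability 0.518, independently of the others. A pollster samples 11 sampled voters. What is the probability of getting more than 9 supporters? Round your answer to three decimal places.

X ~ Binomial(11, 0.518); P(X ≥ 10) = Σ C(11,k) p^k (1−p)^(11−k) over k:
  k=10: C(11,10)·0.518^10·0.482^1 = 0.00737
  k=11: C(11,11)·0.518^11·0.482^0 = 0.00072
Total = 0.00810

0.008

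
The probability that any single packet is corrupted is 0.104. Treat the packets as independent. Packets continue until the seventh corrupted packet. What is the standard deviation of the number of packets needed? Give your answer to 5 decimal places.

24.08073

Y = total packets until the seventh success; negative binomial with r=7, p=0.104.
SD(Y) = √[r(1−p)/p²] = √(579.8816568) = 24.0807321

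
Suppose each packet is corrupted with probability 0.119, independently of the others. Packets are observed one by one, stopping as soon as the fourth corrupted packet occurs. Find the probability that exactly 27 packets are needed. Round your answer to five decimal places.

Y = trial on which the fourth success occurs; negative binomial, r=4, p=0.119.
P(Y=27) = C(26,3) · p^4 · (1−p)^23
= 2600 · 0.00020053 · 0.054256 = 0.0282883

0.02829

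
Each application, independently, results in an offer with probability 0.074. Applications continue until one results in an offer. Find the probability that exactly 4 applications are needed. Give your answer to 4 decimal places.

0.0588

Geometric (trials to first success), p = 0.074.
P(Y = 4) = (1−p)^3 · p = 0.79402 · 0.074 = 0.058758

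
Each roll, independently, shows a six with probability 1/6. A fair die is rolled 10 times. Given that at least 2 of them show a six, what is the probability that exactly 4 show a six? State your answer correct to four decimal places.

0.1053

X ~ Binomial(10, 0.166667). Want P(X=4 | X≥2) = P(X=4) / P(X≥2).
P(X=4) = C(10,4)·0.166667^4·0.833333^6 = 0.054266
P(X≥2) = 1 − 0.161506 − 0.323011 = 0.515483
Ratio = 0.054266 / 0.515483 = 0.105272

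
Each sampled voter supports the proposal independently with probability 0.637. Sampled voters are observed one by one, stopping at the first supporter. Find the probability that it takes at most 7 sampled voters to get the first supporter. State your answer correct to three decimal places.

Y = number of sampled voters to the first success; geometric, p = 0.637.
P(Y ≤ 7) = 1 − (1−p)^7 = 1 − 0.00083 = 0.99917

0.999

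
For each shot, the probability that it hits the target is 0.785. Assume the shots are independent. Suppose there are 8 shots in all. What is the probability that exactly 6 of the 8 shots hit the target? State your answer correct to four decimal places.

0.3029

X ~ Binomial(n=8, p=0.785).
P(X=6) = C(8,6) · p^6 · (1−p)^2
= 28 · 0.234 · 0.046225 = 0.302868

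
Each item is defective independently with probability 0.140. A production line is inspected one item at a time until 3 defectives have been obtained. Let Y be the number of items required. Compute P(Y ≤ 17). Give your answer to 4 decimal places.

0.4324

Finishing within 17 items ⇔ at least 3 successes in the first 17. With X ~ Binomial(17, 0.14), P(Y ≤ 17) = 1 − P(X ≤ 2).
  k=0: C(17,0)·0.14^0·0.86^17 = 0.076997
  k=1: C(17,1)·0.14^1·0.86^16 = 0.213085
  k=2: C(17,2)·0.14^2·0.86^15 = 0.277506
1 − 0.567587 = 0.432413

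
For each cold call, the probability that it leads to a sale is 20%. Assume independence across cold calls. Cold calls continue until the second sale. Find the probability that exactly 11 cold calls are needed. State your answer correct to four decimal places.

0.0537

Y = trial on which the second success occurs; negative binomial, r=2, p=0.20.
P(Y=11) = C(10,1) · p^2 · (1−p)^9
= 10 · 0.04 · 0.13422 = 0.053687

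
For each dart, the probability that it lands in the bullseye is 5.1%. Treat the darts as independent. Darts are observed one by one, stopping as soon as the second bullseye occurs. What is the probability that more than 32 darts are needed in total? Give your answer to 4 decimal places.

Needing more than 32 darts ⇔ fewer than 2 successes in the first 32. With X ~ Binomial(32, 0.051), P(Y > 32) = P(X ≤ 1).
  k=0: C(32,0)·0.051^0·0.949^32 = 0.187292
  k=1: C(32,1)·0.051^1·0.949^31 = 0.322087
P(X ≤ 1) = 0.509378

0.5094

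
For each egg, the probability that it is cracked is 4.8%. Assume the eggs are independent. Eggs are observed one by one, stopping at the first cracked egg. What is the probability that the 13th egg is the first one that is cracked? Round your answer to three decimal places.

Geometric (trials to first success), p = 0.048.
P(Y = 13) = (1−p)^12 · p = 0.55417 · 0.048 = 0.02660

0.027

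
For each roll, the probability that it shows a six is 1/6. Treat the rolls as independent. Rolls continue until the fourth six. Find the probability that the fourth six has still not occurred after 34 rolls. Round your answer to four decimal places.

Needing more than 34 rolls ⇔ fewer than 4 successes in the first 34. With X ~ Binomial(34, 0.166667), P(Y > 34) = P(X ≤ 3).
  k=0: C(34,0)·0.166667^0·0.833333^34 = 0.002032
  k=1: C(34,1)·0.166667^1·0.833333^33 = 0.013815
  k=2: C(34,2)·0.166667^2·0.833333^32 = 0.045589
  k=3: C(34,3)·0.166667^3·0.833333^31 = 0.097257
P(X ≤ 3) = 0.158692

0.1587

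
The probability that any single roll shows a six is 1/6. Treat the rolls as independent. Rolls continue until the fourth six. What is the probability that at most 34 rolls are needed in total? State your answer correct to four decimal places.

Finishing within 34 rolls ⇔ at least 4 successes in the first 34. With X ~ Binomial(34, 0.166667), P(Y ≤ 34) = 1 − P(X ≤ 3).
  k=0: C(34,0)·0.166667^0·0.833333^34 = 0.002032
  k=1: C(34,1)·0.166667^1·0.833333^33 = 0.013815
  k=2: C(34,2)·0.166667^2·0.833333^32 = 0.045589
  k=3: C(34,3)·0.166667^3·0.833333^31 = 0.097257
1 − 0.158692 = 0.841308

0.8413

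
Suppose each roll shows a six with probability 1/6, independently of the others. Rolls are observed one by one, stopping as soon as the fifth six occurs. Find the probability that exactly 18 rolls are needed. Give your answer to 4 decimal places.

Y = trial on which the fifth success occurs; negative binomial, r=5, p=0.166667.
P(Y=18) = C(17,4) · p^5 · (1−p)^13
= 2380 · 0.0001286 · 0.093464 = 0.028606

0.0286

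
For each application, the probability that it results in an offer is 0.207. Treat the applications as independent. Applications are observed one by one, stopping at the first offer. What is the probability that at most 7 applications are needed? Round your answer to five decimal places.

0.80280

Y = number of applications to the first success; geometric, p = 0.207.
P(Y ≤ 7) = 1 − (1−p)^7 = 1 − 0.1972025 = 0.8027975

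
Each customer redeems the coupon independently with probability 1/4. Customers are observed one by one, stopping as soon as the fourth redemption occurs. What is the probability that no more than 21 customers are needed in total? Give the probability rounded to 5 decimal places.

0.80832

Finishing within 21 customers ⇔ at least 4 successes in the first 21. With X ~ Binomial(21, 0.25), P(Y ≤ 21) = 1 − P(X ≤ 3).
  k=0: C(21,0)·0.25^0·0.75^21 = 0.0023784
  k=1: C(21,1)·0.25^1·0.75^20 = 0.0166489
  k=2: C(21,2)·0.25^2·0.75^19 = 0.0554962
  k=3: C(21,3)·0.25^3·0.75^18 = 0.1171587
1 − 0.1916821 = 0.8083179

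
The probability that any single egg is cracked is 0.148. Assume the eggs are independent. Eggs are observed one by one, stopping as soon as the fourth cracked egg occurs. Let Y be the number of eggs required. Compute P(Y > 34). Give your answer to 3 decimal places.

Needing more than 34 eggs ⇔ fewer than 4 successes in the first 34. With X ~ Binomial(34, 0.148), P(Y > 34) = P(X ≤ 3).
  k=0: C(34,0)·0.148^0·0.852^34 = 0.00431
  k=1: C(34,1)·0.148^1·0.852^33 = 0.02548
  k=2: C(34,2)·0.148^2·0.852^32 = 0.07304
  k=3: C(34,3)·0.148^3·0.852^31 = 0.13533
P(X ≤ 3) = 0.23817

0.238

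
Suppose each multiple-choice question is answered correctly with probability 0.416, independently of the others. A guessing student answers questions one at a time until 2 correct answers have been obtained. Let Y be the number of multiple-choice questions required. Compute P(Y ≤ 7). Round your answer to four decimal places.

0.8613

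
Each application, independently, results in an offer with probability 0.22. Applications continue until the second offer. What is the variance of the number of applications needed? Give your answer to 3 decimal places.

Y = total applications until the second success; negative binomial with r=2, p=0.22.
Var(Y) = r(1−p)/p² = 2·0.78 / 0.22² = 32.23140

32.231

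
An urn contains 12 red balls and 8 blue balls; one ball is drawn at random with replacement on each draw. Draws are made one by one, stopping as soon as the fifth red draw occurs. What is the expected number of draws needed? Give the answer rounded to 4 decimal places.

8.3333

Y = total draws until the fifth success; negative binomial with r=5, p=0.60.
E[Y] = r / p = 5 / 0.60 = 8.333333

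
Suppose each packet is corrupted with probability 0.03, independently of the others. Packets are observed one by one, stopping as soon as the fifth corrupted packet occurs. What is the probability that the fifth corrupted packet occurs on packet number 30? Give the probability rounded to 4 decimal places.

Y = trial on which the fifth success occurs; negative binomial, r=5, p=0.03.
P(Y=30) = C(29,4) · p^5 · (1−p)^25
= 23751 · 2.43e-08 · 0.46697 = 0.000270

0.0003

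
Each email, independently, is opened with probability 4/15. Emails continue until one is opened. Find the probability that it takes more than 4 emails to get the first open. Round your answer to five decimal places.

Y = number of emails to the first success; geometric, p = 0.266667.
P(Y > 4) = P(first 4 all fail) = (1−p)^4 = 0.2892049

0.28920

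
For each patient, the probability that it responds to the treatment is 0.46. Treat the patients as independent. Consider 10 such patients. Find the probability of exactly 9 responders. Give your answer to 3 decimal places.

X ~ Binomial(n=10, p=0.46).
P(X=9) = C(10,9) · p^9 · (1−p)^1
= 10 · 0.00092219 · 0.54 = 0.00498

0.005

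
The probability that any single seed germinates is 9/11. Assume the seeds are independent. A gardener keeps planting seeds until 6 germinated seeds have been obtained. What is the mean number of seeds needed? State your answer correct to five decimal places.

7.33333

Y = total seeds until the sixth success; negative binomial with r=6, p=0.818182.
E[Y] = r / p = 6 / 0.818182 = 7.3333333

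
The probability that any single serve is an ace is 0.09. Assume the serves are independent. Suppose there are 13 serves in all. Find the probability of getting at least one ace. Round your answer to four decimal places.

0.7065

P(at least one) = 1 − P(none) = 1 − (1 − 0.09)^13
= 1 − 0.293453 = 0.706547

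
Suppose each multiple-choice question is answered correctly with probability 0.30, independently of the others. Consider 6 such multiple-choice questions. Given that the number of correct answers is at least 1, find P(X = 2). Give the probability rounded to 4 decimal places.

0.3674

X ~ Binomial(6, 0.30). Want P(X=2 | X≥1) = P(X=2) / P(X≥1).
P(X=2) = C(6,2)·0.30^2·0.70^4 = 0.324135
P(X≥1) = 1 − 0.117649 = 0.882351
Ratio = 0.324135 / 0.882351 = 0.367354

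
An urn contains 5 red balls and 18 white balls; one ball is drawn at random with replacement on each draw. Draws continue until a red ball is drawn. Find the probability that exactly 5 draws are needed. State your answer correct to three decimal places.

0.082

Geometric (trials to first success), p = 0.217391.
P(Y = 5) = (1−p)^4 · p = 0.37513 · 0.217391 = 0.08155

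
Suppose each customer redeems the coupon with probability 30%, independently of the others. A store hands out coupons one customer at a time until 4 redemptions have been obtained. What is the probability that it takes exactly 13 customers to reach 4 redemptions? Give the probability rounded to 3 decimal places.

Y = trial on which the fourth success occurs; negative binomial, r=4, p=0.30.
P(Y=13) = C(12,3) · p^4 · (1−p)^9
= 220 · 0.0081 · 0.040354 = 0.07191

0.072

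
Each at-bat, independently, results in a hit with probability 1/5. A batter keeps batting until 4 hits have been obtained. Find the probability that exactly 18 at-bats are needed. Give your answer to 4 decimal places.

0.0479

Y = trial on which the fourth success occurs; negative binomial, r=4, p=0.20.
P(Y=18) = C(17,3) · p^4 · (1−p)^14
= 680 · 0.0016 · 0.04398 = 0.047851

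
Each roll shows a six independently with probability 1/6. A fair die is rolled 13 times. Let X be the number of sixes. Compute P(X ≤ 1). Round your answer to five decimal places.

X ~ Binomial(13, 0.166667); P(X ≤ 1) = Σ C(13,k) p^k (1−p)^(13−k) over k:
  k=0: C(13,0)·0.166667^0·0.833333^13 = 0.0934639
  k=1: C(13,1)·0.166667^1·0.833333^12 = 0.2430061
Total = 0.3364700

0.33647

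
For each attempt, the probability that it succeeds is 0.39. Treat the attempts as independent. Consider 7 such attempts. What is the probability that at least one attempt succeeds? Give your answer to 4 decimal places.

P(at least one) = 1 − P(none) = 1 − (1 − 0.39)^7
= 1 − 0.031427 = 0.968573

0.9686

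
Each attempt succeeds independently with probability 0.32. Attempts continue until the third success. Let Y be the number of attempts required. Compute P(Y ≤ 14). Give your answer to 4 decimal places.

Finishing within 14 attempts ⇔ at least 3 successes in the first 14. With X ~ Binomial(14, 0.32), P(Y ≤ 14) = 1 − P(X ≤ 2).
  k=0: C(14,0)·0.32^0·0.68^14 = 0.004520
  k=1: C(14,1)·0.32^1·0.68^13 = 0.029778
  k=2: C(14,2)·0.32^2·0.68^12 = 0.091085
1 − 0.125383 = 0.874617

0.8746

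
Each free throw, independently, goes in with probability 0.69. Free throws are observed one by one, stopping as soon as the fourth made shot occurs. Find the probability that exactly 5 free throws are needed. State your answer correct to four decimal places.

0.2811

Y = trial on which the fourth success occurs; negative binomial, r=4, p=0.69.
P(Y=5) = C(4,3) · p^4 · (1−p)^1
= 4 · 0.22667 · 0.31 = 0.281072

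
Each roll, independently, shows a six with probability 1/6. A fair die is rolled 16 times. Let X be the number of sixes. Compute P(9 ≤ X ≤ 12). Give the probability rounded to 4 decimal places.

0.0004

X ~ Binomial(16, 0.166667); P(9 ≤ X ≤ 12) = Σ C(16,k) p^k (1−p)^(16−k) over k:
  k=9: C(16,9)·0.166667^9·0.833333^7 = 0.000317
  k=10: C(16,10)·0.166667^10·0.833333^6 = 0.000044
  k=11: C(16,11)·0.166667^11·0.833333^5 = 0.000005
  k=12: C(16,12)·0.166667^12·0.833333^4 = 0.000000
Total = 0.000366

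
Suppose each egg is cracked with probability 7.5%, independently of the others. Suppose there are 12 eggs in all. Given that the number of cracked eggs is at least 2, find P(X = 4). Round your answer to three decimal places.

0.037

X ~ Binomial(12, 0.075). Want P(X=4 | X≥2) = P(X=4) / P(X≥2).
P(X=4) = C(12,4)·0.075^4·0.925^8 = 0.00839
P(X≥2) = 1 − 0.39237 − 0.38177 = 0.22586
Ratio = 0.00839 / 0.22586 = 0.03717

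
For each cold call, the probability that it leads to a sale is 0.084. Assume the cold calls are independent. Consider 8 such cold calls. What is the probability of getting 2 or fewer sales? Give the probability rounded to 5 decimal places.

0.97595

X ~ Binomial(8, 0.084); P(X ≤ 2) = Σ C(8,k) p^k (1−p)^(8−k) over k:
  k=0: C(8,0)·0.084^0·0.916^8 = 0.4956371
  k=1: C(8,1)·0.084^1·0.916^7 = 0.3636115
  k=2: C(8,2)·0.084^2·0.916^6 = 0.1167050
Total = 0.9759536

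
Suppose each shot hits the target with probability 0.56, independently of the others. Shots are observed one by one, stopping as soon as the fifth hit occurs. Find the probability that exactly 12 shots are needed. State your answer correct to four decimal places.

Y = trial on which the fifth success occurs; negative binomial, r=5, p=0.56.
P(Y=12) = C(11,4) · p^5 · (1−p)^7
= 330 · 0.055073 · 0.0031928 = 0.058026

0.0580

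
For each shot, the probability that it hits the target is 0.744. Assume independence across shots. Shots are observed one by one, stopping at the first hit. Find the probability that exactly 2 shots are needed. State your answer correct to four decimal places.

Geometric (trials to first success), p = 0.744.
P(Y = 2) = (1−p)^1 · p = 0.256 · 0.744 = 0.190464

0.1905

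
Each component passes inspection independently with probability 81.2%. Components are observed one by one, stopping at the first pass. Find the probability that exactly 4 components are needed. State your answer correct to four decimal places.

Geometric (trials to first success), p = 0.812.
P(Y = 4) = (1−p)^3 · p = 0.0066447 · 0.812 = 0.005395

0.0054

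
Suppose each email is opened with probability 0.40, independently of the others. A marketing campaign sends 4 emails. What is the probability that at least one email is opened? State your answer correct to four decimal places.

0.8704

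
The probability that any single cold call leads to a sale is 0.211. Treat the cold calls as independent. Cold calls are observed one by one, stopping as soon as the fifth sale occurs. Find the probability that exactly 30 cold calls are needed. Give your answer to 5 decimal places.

Y = trial on which the fifth success occurs; negative binomial, r=5, p=0.211.
P(Y=30) = C(29,4) · p^5 · (1−p)^25
= 23751 · 0.00041823 · 0.0026725 = 0.0265472

0.02655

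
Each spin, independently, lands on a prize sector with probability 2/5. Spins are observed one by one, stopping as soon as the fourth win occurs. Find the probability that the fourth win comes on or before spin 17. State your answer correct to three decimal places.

0.954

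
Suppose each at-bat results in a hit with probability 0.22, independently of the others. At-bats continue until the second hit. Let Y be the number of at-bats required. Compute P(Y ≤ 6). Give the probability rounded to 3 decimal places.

Finishing within 6 at-bats ⇔ at least 2 successes in the first 6. With X ~ Binomial(6, 0.22), P(Y ≤ 6) = 1 − P(X ≤ 1).
  k=0: C(6,0)·0.22^0·0.78^6 = 0.22520
  k=1: C(6,1)·0.22^1·0.78^5 = 0.38111
1 − 0.60631 = 0.39369

0.394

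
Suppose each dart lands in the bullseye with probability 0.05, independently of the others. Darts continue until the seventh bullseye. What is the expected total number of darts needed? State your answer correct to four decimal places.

Y = total darts until the seventh success; negative binomial with r=7, p=0.05.
E[Y] = r / p = 7 / 0.05 = 140.000000

140.0000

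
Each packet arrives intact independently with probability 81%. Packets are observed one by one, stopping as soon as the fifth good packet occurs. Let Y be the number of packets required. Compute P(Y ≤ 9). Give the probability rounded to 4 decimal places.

Finishing within 9 packets ⇔ at least 5 successes in the first 9. With X ~ Binomial(9, 0.81), P(Y ≤ 9) = 1 − P(X ≤ 4).
  k=0: C(9,0)·0.81^0·0.19^9 = 0.000000
  k=1: C(9,1)·0.81^1·0.19^8 = 0.000012
  k=2: C(9,2)·0.81^2·0.19^7 = 0.000211
  k=3: C(9,3)·0.81^3·0.19^6 = 0.002100
  k=4: C(9,4)·0.81^4·0.19^5 = 0.013430
1 − 0.015754 = 0.984246

0.9842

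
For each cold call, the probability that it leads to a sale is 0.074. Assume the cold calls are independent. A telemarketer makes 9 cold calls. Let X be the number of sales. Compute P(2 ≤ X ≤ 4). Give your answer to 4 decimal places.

X ~ Binomial(9, 0.074); P(2 ≤ X ≤ 4) = Σ C(9,k) p^k (1−p)^(9−k) over k:
  k=2: C(9,2)·0.074^2·0.926^7 = 0.115091
  k=3: C(9,3)·0.074^3·0.926^6 = 0.021461
  k=4: C(9,4)·0.074^4·0.926^5 = 0.002572
Total = 0.139124

0.1391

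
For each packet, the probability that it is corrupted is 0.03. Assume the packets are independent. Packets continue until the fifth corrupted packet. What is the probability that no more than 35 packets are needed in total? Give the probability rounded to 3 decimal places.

Finishing within 35 packets ⇔ at least 5 successes in the first 35. With X ~ Binomial(35, 0.03), P(Y ≤ 35) = 1 − P(X ≤ 4).
  k=0: C(35,0)·0.03^0·0.97^35 = 0.34436
  k=1: C(35,1)·0.03^1·0.97^34 = 0.37276
  k=2: C(35,2)·0.03^2·0.97^33 = 0.19599
  k=3: C(35,3)·0.03^3·0.97^32 = 0.06668
  k=4: C(35,4)·0.03^4·0.97^31 = 0.01650
1 − 0.99628 = 0.00372

0.004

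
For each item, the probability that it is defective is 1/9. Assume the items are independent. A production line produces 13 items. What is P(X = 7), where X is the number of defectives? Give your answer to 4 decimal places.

X ~ Binomial(n=13, p=0.111111).
P(X=7) = C(13,7) · p^7 · (1−p)^6
= 1716 · 2.0908e-07 · 0.49327 = 0.000177

0.0002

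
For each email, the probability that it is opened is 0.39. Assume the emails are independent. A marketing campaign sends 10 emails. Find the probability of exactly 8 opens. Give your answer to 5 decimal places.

0.00896

X ~ Binomial(n=10, p=0.39).
P(X=8) = C(10,8) · p^8 · (1−p)^2
= 45 · 0.0005352 · 0.3721 = 0.0089617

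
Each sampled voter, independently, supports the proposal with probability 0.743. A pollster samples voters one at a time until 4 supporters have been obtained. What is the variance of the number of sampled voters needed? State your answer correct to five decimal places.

Y = total sampled voters until the fourth success; negative binomial with r=4, p=0.743.
Var(Y) = r(1−p)/p² = 4·0.257 / 0.743² = 1.8621535

1.86215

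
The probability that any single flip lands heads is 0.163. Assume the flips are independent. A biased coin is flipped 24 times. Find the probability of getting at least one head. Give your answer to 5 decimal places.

0.98602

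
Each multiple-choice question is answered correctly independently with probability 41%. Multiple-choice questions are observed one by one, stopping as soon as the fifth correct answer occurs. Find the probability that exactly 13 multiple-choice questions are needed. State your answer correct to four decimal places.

Y = trial on which the fifth success occurs; negative binomial, r=5, p=0.41.
P(Y=13) = C(12,4) · p^5 · (1−p)^8
= 495 · 0.011586 · 0.014683 = 0.084206

0.0842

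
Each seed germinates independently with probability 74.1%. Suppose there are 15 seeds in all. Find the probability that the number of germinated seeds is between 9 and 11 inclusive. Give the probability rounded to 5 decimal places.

X ~ Binomial(15, 0.741); P(9 ≤ X ≤ 11) = Σ C(15,k) p^k (1−p)^(15−k) over k:
  k=9: C(15,9)·0.741^9·0.259^6 = 0.1017575
  k=10: C(15,10)·0.741^10·0.259^5 = 0.1746772
  k=11: C(15,11)·0.741^11·0.259^4 = 0.2271601
Total = 0.5035948

0.50359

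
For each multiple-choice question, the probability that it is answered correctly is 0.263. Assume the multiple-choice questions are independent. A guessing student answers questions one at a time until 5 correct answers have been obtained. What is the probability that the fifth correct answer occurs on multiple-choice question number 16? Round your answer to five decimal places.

0.05985

Y = trial on which the fifth success occurs; negative binomial, r=5, p=0.263.
P(Y=16) = C(15,4) · p^5 · (1−p)^11
= 1365 · 0.0012583 · 0.034845 = 0.0598486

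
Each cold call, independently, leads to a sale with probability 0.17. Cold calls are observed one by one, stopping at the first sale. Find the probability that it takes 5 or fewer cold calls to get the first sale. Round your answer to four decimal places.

0.6061

Y = number of cold calls to the first success; geometric, p = 0.17.
P(Y ≤ 5) = 1 − (1−p)^5 = 1 − 0.393904 = 0.606096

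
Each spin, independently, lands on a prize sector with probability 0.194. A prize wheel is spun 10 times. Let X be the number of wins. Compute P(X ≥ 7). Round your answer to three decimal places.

0.001

X ~ Binomial(10, 0.194); P(X ≥ 7) = Σ C(10,k) p^k (1−p)^(10−k) over k:
  k=7: C(10,7)·0.194^7·0.806^3 = 0.00065
  k=8: C(10,8)·0.194^8·0.806^2 = 0.00006
  k=9: C(10,9)·0.194^9·0.806^1 = 0.00000
  k=10: C(10,10)·0.194^10·0.806^0 = 0.00000
Total = 0.00071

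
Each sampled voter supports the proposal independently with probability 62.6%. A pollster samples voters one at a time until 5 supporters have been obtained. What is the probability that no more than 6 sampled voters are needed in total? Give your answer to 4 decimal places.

0.2759

Finishing within 6 sampled voters ⇔ at least 5 successes in the first 6. With X ~ Binomial(6, 0.626), P(Y ≤ 6) = 1 − P(X ≤ 4).
  k=0: C(6,0)·0.626^0·0.374^6 = 0.002737
  k=1: C(6,1)·0.626^1·0.374^5 = 0.027484
  k=2: C(6,2)·0.626^2·0.374^4 = 0.115008
  k=3: C(6,3)·0.626^3·0.374^3 = 0.256666
  k=4: C(6,4)·0.626^4·0.374^2 = 0.322205
1 − 0.724099 = 0.275901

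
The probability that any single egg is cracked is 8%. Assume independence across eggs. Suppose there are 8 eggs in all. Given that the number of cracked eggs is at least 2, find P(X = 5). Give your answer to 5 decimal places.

X ~ Binomial(8, 0.08). Want P(X=5 | X≥2) = P(X=5) / P(X≥2).
P(X=5) = C(8,5)·0.08^5·0.92^3 = 0.0001429
P(X≥2) = 1 − 0.5132189 − 0.3570218 = 0.1297593
Ratio = 0.0001429 / 0.1297593 = 0.0011012

0.00110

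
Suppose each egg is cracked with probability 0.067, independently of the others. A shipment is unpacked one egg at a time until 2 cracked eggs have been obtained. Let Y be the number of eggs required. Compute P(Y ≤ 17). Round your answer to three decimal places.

0.317

Finishing within 17 eggs ⇔ at least 2 successes in the first 17. With X ~ Binomial(17, 0.067), P(Y ≤ 17) = 1 − P(X ≤ 1).
  k=0: C(17,0)·0.067^0·0.933^17 = 0.30760
  k=1: C(17,1)·0.067^1·0.933^16 = 0.37552
1 − 0.68312 = 0.31688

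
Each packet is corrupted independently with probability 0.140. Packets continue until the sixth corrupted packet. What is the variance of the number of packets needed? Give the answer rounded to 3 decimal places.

Y = total packets until the sixth success; negative binomial with r=6, p=0.14.
Var(Y) = r(1−p)/p² = 6·0.86 / 0.14² = 263.26531

263.265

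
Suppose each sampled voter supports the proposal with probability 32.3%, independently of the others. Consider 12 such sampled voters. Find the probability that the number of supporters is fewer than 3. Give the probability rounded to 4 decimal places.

X ~ Binomial(12, 0.323); P(X ≤ 2) = Σ C(12,k) p^k (1−p)^(12−k) over k:
  k=0: C(12,0)·0.323^0·0.677^12 = 0.009270
  k=1: C(12,1)·0.323^1·0.677^11 = 0.053071
  k=2: C(12,2)·0.323^2·0.677^10 = 0.139263
Total = 0.201604

0.2016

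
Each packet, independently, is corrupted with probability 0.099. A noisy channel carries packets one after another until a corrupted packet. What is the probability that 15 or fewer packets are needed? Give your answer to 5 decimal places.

0.79065

Y = number of packets to the first success; geometric, p = 0.099.
P(Y ≤ 15) = 1 − (1−p)^15 = 1 − 0.2093495 = 0.7906505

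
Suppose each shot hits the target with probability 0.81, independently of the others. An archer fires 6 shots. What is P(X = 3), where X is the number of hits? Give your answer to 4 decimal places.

0.0729

X ~ Binomial(n=6, p=0.81).
P(X=3) = C(6,3) · p^3 · (1−p)^3
= 20 · 0.53144 · 0.006859 = 0.072903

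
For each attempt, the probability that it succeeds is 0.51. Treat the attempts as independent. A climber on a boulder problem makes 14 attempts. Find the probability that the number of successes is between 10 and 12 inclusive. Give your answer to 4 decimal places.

X ~ Binomial(14, 0.51); P(10 ≤ X ≤ 12) = Σ C(14,k) p^k (1−p)^(14−k) over k:
  k=10: C(14,10)·0.51^10·0.49^4 = 0.068694
  k=11: C(14,11)·0.51^11·0.49^3 = 0.025999
  k=12: C(14,12)·0.51^12·0.49^2 = 0.006765
Total = 0.101459

0.1015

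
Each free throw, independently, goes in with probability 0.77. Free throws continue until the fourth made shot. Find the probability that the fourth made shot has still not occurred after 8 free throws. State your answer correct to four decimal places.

0.0191

Needing more than 8 free throws ⇔ fewer than 4 successes in the first 8. With X ~ Binomial(8, 0.77), P(Y > 8) = P(X ≤ 3).
  k=0: C(8,0)·0.77^0·0.23^8 = 0.000008
  k=1: C(8,1)·0.77^1·0.23^7 = 0.000210
  k=2: C(8,2)·0.77^2·0.23^6 = 0.002458
  k=3: C(8,3)·0.77^3·0.23^5 = 0.016455
P(X ≤ 3) = 0.019130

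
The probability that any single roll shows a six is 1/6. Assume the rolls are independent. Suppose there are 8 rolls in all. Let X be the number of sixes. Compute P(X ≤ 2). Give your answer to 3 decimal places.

0.865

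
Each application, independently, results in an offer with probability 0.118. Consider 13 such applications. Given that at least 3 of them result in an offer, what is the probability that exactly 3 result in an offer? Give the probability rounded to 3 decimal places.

0.699

X ~ Binomial(13, 0.118). Want P(X=3 | X≥3) = P(X=3) / P(X≥3).
P(X=3) = C(13,3)·0.118^3·0.882^10 = 0.13387
P(X≥3) = 1 − 0.19548 − 0.33998 − 0.27291 = 0.19164
Ratio = 0.13387 / 0.19164 = 0.69856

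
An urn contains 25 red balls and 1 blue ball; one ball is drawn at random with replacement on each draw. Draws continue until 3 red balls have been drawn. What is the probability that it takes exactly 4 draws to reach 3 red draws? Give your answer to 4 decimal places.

0.1026

Y = trial on which the third success occurs; negative binomial, r=3, p=0.961538.
P(Y=4) = C(3,2) · p^3 · (1−p)^1
= 3 · 0.889 · 0.038462 = 0.102577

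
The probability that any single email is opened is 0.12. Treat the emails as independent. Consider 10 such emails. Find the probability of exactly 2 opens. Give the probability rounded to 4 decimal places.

X ~ Binomial(n=10, p=0.12).
P(X=2) = C(10,2) · p^2 · (1−p)^8
= 45 · 0.0144 · 0.35963 = 0.233043

0.2330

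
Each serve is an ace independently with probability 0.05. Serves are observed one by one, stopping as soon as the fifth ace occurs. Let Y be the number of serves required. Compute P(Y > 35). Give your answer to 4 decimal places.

Needing more than 35 serves ⇔ fewer than 5 successes in the first 35. With X ~ Binomial(35, 0.05), P(Y > 35) = P(X ≤ 4).
  k=0: C(35,0)·0.05^0·0.95^35 = 0.166083
  k=1: C(35,1)·0.05^1·0.95^34 = 0.305943
  k=2: C(35,2)·0.05^2·0.95^33 = 0.273739
  k=3: C(35,3)·0.05^3·0.95^32 = 0.158480
  k=4: C(35,4)·0.05^4·0.95^31 = 0.066729
P(X ≤ 4) = 0.970974

0.9710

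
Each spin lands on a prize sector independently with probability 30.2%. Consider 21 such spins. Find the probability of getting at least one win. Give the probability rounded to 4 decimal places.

P(at least one) = 1 − P(none) = 1 − (1 − 0.302)^21
= 1 − 0.000526 = 0.999474

0.9995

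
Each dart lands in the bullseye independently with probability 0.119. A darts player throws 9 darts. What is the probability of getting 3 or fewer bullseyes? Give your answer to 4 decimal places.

X ~ Binomial(9, 0.119); P(X ≤ 3) = Σ C(9,k) p^k (1−p)^(9−k) over k:
  k=0: C(9,0)·0.119^0·0.881^9 = 0.319730
  k=1: C(9,1)·0.119^1·0.881^8 = 0.388684
  k=2: C(9,2)·0.119^2·0.881^7 = 0.210004
  k=3: C(9,3)·0.119^3·0.881^6 = 0.066187
Total = 0.984605

0.9846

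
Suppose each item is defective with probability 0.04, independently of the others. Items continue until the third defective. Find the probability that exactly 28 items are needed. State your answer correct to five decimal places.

Y = trial on which the third success occurs; negative binomial, r=3, p=0.04.
P(Y=28) = C(27,2) · p^3 · (1−p)^25
= 351 · 6.4e-05 · 0.3604 = 0.0080960

0.00810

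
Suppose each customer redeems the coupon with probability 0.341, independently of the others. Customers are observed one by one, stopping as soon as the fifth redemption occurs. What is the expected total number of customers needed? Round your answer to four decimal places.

14.6628

Y = total customers until the fifth success; negative binomial with r=5, p=0.341.
E[Y] = r / p = 5 / 0.341 = 14.662757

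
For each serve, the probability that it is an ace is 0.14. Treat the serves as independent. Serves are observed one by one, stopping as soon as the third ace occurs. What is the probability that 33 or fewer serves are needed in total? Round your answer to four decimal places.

0.8596

Finishing within 33 serves ⇔ at least 3 successes in the first 33. With X ~ Binomial(33, 0.14), P(Y ≤ 33) = 1 − P(X ≤ 2).
  k=0: C(33,0)·0.14^0·0.86^33 = 0.006894
  k=1: C(33,1)·0.14^1·0.86^32 = 0.037033
  k=2: C(33,2)·0.14^2·0.86^31 = 0.096459
1 − 0.140386 = 0.859614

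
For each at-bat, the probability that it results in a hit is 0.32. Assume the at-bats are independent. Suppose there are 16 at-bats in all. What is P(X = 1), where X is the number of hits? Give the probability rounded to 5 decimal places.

X ~ Binomial(n=16, p=0.32).
P(X=1) = C(16,1) · p^1 · (1−p)^15
= 16 · 0.32 · 0.0030735 = 0.0157363

0.01574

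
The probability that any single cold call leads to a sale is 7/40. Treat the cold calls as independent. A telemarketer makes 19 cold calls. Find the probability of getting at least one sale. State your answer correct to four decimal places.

0.9741

P(at least one) = 1 − P(none) = 1 − (1 − 0.175)^19
= 1 − 0.025860 = 0.974140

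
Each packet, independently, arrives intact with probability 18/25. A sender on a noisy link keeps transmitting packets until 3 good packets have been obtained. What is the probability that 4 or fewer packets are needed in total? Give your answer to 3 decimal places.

Finishing within 4 packets ⇔ at least 3 successes in the first 4. With X ~ Binomial(4, 0.72), P(Y ≤ 4) = 1 − P(X ≤ 2).
  k=0: C(4,0)·0.72^0·0.28^4 = 0.00615
  k=1: C(4,1)·0.72^1·0.28^3 = 0.06322
  k=2: C(4,2)·0.72^2·0.28^2 = 0.24386
1 − 0.31322 = 0.68678

0.687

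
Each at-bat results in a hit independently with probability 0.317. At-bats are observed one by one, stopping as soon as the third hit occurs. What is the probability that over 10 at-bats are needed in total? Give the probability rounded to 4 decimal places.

Needing more than 10 at-bats ⇔ fewer than 3 successes in the first 10. With X ~ Binomial(10, 0.317), P(Y > 10) = P(X ≤ 2).
  k=0: C(10,0)·0.317^0·0.683^10 = 0.022091
  k=1: C(10,1)·0.317^1·0.683^9 = 0.102529
  k=2: C(10,2)·0.317^2·0.683^8 = 0.214139
P(X ≤ 2) = 0.338759

0.3388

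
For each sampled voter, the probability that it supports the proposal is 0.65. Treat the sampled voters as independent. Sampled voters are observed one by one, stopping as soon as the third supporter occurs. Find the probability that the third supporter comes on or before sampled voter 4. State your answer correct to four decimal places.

Finishing within 4 sampled voters ⇔ at least 3 successes in the first 4. With X ~ Binomial(4, 0.65), P(Y ≤ 4) = 1 − P(X ≤ 2).
  k=0: C(4,0)·0.65^0·0.35^4 = 0.015006
  k=1: C(4,1)·0.65^1·0.35^3 = 0.111475
  k=2: C(4,2)·0.65^2·0.35^2 = 0.310538
1 − 0.437019 = 0.562981

0.5630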